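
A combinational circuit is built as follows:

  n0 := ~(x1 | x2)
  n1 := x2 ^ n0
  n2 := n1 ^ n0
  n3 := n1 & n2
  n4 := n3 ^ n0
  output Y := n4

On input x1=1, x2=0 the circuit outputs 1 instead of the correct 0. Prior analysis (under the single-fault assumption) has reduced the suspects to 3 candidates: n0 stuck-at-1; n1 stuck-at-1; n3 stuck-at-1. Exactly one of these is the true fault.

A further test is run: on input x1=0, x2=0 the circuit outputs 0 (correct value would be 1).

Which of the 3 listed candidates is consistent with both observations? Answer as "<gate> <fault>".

n3 stuck-at-1

Evaluate each candidate on input x1=0, x2=0:
  n0 stuck-at-1: n0=1 [stuck-at-1], n1=1, n2=0, n3=0, n4=1 → 1 — eliminated
  n1 stuck-at-1: n0=1, n1=1 [stuck-at-1], n2=0, n3=0, n4=1 → 1 — eliminated
  n3 stuck-at-1: n0=1, n1=1, n2=0, n3=1 [stuck-at-1], n4=0 → 0 — matches
Only n3 stuck-at-1 reproduces the observed 0.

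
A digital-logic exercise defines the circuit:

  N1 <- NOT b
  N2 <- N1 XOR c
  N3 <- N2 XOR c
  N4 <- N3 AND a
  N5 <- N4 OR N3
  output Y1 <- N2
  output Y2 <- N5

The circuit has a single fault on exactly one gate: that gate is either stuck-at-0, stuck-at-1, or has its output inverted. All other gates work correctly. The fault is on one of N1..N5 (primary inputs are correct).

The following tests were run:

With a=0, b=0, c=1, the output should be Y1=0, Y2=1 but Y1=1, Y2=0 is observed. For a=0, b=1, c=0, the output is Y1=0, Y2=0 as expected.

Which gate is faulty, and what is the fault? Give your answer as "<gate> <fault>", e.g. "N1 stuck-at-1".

Fault-free values for test 1 (a=0, b=0, c=1): N1=1, N2=0, N3=1, N4=0, N5=1, giving Y1=0, Y2=1. Observed Y1=1, Y2=0.
Test 1: faults giving observed Y1=1, Y2=0 are {N1 stuck-at-0, N1 inverted output, N2 stuck-at-1, N2 inverted output}.
Test 2 (a=0, b=1, c=0): fault-free N1=0, N2=0, N3=0, N4=0, N5=0 → Y1=0, Y2=0; observed Y1=0, Y2=0. Eliminates N1 inverted output, N2 stuck-at-1, N2 inverted output.
Only N1 stuck-at-0 is consistent with every test.

N1 stuck-at-0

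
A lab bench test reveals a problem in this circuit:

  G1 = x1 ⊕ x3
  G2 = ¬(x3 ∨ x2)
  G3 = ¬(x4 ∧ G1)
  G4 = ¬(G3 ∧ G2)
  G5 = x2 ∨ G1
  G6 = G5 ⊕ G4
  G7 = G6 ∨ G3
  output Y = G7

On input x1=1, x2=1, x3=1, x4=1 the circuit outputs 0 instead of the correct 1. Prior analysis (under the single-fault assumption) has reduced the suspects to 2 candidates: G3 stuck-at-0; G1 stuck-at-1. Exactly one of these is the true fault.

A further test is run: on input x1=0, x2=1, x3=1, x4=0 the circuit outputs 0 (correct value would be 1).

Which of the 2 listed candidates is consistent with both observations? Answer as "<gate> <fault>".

G3 stuck-at-0

Evaluate each candidate on input x1=0, x2=1, x3=1, x4=0:
  G3 stuck-at-0: G1=1, G2=0, G3=0 [stuck-at-0], G4=1, G5=1, G6=0, G7=0 → 0 — matches
  G1 stuck-at-1: G1=1 [stuck-at-1], G2=0, G3=1, G4=1, G5=1, G6=0, G7=1 → 1 — eliminated
Only G3 stuck-at-0 reproduces the observed 0.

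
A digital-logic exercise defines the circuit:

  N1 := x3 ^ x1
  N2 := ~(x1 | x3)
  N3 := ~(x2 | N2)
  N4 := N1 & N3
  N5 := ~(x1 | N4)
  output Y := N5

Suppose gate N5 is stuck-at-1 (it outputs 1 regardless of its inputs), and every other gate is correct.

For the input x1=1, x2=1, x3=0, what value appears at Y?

Propagate with N5 forced: N1=1, N2=0, N3=0, N4=0, N5=1 [stuck-at-1].
So Y = 1. (Without the fault it would be 0.)

1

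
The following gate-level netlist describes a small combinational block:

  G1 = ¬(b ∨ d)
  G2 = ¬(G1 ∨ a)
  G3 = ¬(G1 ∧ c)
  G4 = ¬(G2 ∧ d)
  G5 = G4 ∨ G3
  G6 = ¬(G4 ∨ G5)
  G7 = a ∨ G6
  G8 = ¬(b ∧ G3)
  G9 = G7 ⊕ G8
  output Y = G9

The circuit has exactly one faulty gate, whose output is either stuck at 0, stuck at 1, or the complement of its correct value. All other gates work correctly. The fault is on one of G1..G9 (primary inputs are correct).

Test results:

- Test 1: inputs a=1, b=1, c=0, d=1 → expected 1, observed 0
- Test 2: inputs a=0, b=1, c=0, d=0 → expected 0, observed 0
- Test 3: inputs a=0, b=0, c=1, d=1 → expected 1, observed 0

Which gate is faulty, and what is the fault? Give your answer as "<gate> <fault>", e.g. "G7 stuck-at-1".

Fault-free values for test 1 (a=1, b=1, c=0, d=1): G1=0, G2=0, G3=1, G4=1, G5=1, G6=0, G7=1, G8=0, G9=1, giving Y=1. Observed 0.
Test 1: faults giving observed 0 are {G3 stuck-at-0, G3 inverted output, G7 stuck-at-0, G7 inverted output, G8 stuck-at-1, G8 inverted output, G9 stuck-at-0, G9 inverted output}.
Test 2 (a=0, b=1, c=0, d=0): fault-free G1=0, G2=1, G3=1, G4=1, G5=1, G6=0, G7=0, G8=0, G9=0 → 0; observed 0. Eliminates G3 stuck-at-0, G3 inverted output, G7 inverted output, G8 stuck-at-1, G8 inverted output, G9 inverted output.
Test 3 (a=0, b=0, c=1, d=1): fault-free G1=0, G2=1, G3=1, G4=0, G5=1, G6=0, G7=0, G8=1, G9=1 → 1; observed 0. Eliminates G7 stuck-at-0.
Only G9 stuck-at-0 is consistent with every test.

G9 stuck-at-0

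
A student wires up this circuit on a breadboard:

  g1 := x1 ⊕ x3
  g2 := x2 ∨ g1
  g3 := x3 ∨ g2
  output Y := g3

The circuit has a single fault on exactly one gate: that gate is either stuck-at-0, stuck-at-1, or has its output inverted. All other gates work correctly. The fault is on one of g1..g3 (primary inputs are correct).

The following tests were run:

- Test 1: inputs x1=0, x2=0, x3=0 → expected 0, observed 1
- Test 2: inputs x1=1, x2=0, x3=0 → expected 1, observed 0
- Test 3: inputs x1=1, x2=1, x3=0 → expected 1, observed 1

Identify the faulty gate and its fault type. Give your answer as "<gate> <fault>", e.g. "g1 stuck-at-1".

g1 inverted output

Fault-free values for test 1 (x1=0, x2=0, x3=0): g1=0, g2=0, g3=0, giving Y=0. Observed 1.
Test 1: faults giving observed 1 are {g1 stuck-at-1, g1 inverted output, g2 stuck-at-1, g2 inverted output, g3 stuck-at-1, g3 inverted output}.
Test 2 (x1=1, x2=0, x3=0): fault-free g1=1, g2=1, g3=1 → 1; observed 0. Eliminates g1 stuck-at-1, g2 stuck-at-1, g3 stuck-at-1.
Test 3 (x1=1, x2=1, x3=0): fault-free g1=1, g2=1, g3=1 → 1; observed 1. Eliminates g2 inverted output, g3 inverted output.
Only g1 inverted output is consistent with every test.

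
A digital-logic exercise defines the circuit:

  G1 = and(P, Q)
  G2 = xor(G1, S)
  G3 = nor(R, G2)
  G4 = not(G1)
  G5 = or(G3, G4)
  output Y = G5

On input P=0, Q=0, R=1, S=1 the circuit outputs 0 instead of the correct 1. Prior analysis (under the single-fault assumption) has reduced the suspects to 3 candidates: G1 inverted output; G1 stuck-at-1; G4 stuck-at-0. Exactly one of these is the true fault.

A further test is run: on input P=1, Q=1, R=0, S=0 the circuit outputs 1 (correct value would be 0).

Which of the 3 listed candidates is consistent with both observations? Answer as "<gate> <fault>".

Evaluate each candidate on input P=1, Q=1, R=0, S=0:
  G1 inverted output: G1=0 [inverted output], G2=0, G3=1, G4=1, G5=1 → 1 — matches
  G1 stuck-at-1: G1=1 [stuck-at-1], G2=1, G3=0, G4=0, G5=0 → 0 — eliminated
  G4 stuck-at-0: G1=1, G2=1, G3=0, G4=0 [stuck-at-0], G5=0 → 0 — eliminated
Only G1 inverted output reproduces the observed 1.

G1 inverted output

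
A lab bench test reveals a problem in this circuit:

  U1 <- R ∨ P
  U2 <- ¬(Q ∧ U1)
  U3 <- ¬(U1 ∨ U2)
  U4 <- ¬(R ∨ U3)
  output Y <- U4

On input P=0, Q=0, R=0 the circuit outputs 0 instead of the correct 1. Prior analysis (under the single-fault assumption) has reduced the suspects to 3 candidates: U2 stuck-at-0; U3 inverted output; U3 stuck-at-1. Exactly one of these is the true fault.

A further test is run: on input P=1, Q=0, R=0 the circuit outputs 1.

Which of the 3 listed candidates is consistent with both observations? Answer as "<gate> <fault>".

U2 stuck-at-0

Evaluate each candidate on input P=1, Q=0, R=0:
  U2 stuck-at-0: U1=1, U2=0 [stuck-at-0], U3=0, U4=1 → 1 — matches
  U3 inverted output: U1=1, U2=1, U3=1 [inverted output], U4=0 → 0 — eliminated
  U3 stuck-at-1: U1=1, U2=1, U3=1 [stuck-at-1], U4=0 → 0 — eliminated
Only U2 stuck-at-0 reproduces the observed 1.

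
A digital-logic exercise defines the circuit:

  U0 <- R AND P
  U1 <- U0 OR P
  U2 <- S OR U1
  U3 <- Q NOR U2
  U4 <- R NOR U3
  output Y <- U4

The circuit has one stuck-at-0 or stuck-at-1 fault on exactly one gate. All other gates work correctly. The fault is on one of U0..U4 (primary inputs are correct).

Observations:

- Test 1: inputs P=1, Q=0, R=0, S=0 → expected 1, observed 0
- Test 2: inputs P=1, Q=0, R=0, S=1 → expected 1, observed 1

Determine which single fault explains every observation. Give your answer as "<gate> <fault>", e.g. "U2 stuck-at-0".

U1 stuck-at-0

Fault-free values for test 1 (P=1, Q=0, R=0, S=0): U0=0, U1=1, U2=1, U3=0, U4=1, giving Y=1. Observed 0.
Test 1: faults giving observed 0 are {U1 stuck-at-0, U2 stuck-at-0, U3 stuck-at-1, U4 stuck-at-0}.
Test 2 (P=1, Q=0, R=0, S=1): fault-free U0=0, U1=1, U2=1, U3=0, U4=1 → 1; observed 1. Eliminates U2 stuck-at-0, U3 stuck-at-1, U4 stuck-at-0.
Only U1 stuck-at-0 is consistent with every test.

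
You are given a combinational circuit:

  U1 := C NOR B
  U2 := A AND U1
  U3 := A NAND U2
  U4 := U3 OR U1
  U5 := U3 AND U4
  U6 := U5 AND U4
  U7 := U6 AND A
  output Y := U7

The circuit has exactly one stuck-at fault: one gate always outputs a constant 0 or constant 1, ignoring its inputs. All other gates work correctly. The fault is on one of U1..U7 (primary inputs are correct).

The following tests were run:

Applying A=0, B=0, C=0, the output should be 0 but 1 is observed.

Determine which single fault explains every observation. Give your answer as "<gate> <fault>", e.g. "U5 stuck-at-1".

U7 stuck-at-1

Fault-free values for test 1 (A=0, B=0, C=0): U1=1, U2=0, U3=1, U4=1, U5=1, U6=1, U7=0, giving Y=0. Observed 1.
Test 1: faults giving observed 1 are {U7 stuck-at-1}.
Only U7 stuck-at-1 is consistent with every test.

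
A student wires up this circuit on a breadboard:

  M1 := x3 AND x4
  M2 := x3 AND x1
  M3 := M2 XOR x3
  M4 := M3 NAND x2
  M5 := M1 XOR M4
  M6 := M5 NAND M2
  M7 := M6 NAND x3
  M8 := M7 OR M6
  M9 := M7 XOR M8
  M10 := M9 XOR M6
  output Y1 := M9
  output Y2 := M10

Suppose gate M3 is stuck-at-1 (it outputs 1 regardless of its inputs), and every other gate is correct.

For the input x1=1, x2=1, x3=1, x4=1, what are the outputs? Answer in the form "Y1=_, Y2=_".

Propagate with M3 forced: M1=1, M2=1, M3=1 [stuck-at-1], M4=0, M5=1, M6=0, M7=1, M8=1, M9=0, M10=0.
So the outputs are Y1=0, Y2=0. (Without the fault they would be Y1=1, Y2=0.)

Y1=0, Y2=0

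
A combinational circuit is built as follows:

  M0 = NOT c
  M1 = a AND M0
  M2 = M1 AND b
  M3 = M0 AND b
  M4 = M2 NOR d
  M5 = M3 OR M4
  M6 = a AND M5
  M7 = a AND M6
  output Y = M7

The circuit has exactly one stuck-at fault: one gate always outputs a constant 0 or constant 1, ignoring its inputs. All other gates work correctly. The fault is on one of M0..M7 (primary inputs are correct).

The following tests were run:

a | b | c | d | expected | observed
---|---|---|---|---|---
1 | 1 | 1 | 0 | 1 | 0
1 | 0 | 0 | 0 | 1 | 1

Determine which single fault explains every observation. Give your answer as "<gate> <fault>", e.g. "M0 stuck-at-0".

Fault-free values for test 1 (a=1, b=1, c=1, d=0): M0=0, M1=0, M2=0, M3=0, M4=1, M5=1, M6=1, M7=1, giving Y=1. Observed 0.
Test 1: faults giving observed 0 are {M1 stuck-at-1, M2 stuck-at-1, M4 stuck-at-0, M5 stuck-at-0, M6 stuck-at-0, M7 stuck-at-0}.
Test 2 (a=1, b=0, c=0, d=0): fault-free M0=1, M1=1, M2=0, M3=0, M4=1, M5=1, M6=1, M7=1 → 1; observed 1. Eliminates M2 stuck-at-1, M4 stuck-at-0, M5 stuck-at-0, M6 stuck-at-0, M7 stuck-at-0.
Only M1 stuck-at-1 is consistent with every test.

M1 stuck-at-1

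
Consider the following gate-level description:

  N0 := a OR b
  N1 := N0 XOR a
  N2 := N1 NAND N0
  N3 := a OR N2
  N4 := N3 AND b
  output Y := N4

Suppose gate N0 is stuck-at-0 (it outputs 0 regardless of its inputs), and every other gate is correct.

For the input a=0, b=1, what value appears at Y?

Propagate with N0 forced: N0=0 [stuck-at-0], N1=0, N2=1, N3=1, N4=1.
So Y = 1. (Without the fault it would be 0.)

1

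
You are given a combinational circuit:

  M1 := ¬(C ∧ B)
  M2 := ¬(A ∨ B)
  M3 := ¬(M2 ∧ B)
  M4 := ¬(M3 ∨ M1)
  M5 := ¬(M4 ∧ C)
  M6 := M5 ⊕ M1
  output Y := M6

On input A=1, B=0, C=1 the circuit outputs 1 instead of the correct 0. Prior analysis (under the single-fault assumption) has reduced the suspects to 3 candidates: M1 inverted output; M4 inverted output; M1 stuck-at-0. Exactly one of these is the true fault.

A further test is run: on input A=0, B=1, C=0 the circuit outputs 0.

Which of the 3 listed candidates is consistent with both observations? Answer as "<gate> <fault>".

M4 inverted output

Evaluate each candidate on input A=0, B=1, C=0:
  M1 inverted output: M1=0 [inverted output], M2=0, M3=1, M4=0, M5=1, M6=1 → 1 — eliminated
  M4 inverted output: M1=1, M2=0, M3=1, M4=1 [inverted output], M5=1, M6=0 → 0 — matches
  M1 stuck-at-0: M1=0 [stuck-at-0], M2=0, M3=1, M4=0, M5=1, M6=1 → 1 — eliminated
Only M4 inverted output reproduces the observed 0.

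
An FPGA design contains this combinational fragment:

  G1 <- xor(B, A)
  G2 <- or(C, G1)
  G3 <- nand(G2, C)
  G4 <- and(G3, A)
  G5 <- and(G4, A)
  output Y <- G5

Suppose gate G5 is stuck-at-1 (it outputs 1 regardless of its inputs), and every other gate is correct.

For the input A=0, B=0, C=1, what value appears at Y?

1

Propagate with G5 forced: G1=0, G2=1, G3=0, G4=0, G5=1 [stuck-at-1].
So Y = 1. (Without the fault it would be 0.)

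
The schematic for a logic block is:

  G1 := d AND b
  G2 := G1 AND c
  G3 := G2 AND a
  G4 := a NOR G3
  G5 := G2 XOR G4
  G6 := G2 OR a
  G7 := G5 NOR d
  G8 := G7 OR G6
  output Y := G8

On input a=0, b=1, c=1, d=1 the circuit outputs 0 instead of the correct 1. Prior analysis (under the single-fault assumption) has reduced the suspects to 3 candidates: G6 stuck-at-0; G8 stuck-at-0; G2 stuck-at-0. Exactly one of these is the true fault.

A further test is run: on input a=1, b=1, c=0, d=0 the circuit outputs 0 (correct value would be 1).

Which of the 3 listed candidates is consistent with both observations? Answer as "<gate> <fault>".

Evaluate each candidate on input a=1, b=1, c=0, d=0:
  G6 stuck-at-0: G1=0, G2=0, G3=0, G4=0, G5=0, G6=0 [stuck-at-0], G7=1, G8=1 → 1 — eliminated
  G8 stuck-at-0: G1=0, G2=0, G3=0, G4=0, G5=0, G6=1, G7=1, G8=0 [stuck-at-0] → 0 — matches
  G2 stuck-at-0: G1=0, G2=0 [stuck-at-0], G3=0, G4=0, G5=0, G6=1, G7=1, G8=1 → 1 — eliminated
Only G8 stuck-at-0 reproduces the observed 0.

G8 stuck-at-0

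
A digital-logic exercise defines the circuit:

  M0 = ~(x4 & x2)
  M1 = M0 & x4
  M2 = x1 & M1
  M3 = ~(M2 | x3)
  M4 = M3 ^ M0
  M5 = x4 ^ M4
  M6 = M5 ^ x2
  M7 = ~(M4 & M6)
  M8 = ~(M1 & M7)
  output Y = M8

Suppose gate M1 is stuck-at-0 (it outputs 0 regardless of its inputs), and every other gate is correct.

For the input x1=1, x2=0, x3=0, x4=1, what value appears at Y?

Propagate with M1 forced: M0=1, M1=0 [stuck-at-0], M2=0, M3=1, M4=0, M5=1, M6=1, M7=1, M8=1.
So Y = 1. (Without the fault it would be 0.)

1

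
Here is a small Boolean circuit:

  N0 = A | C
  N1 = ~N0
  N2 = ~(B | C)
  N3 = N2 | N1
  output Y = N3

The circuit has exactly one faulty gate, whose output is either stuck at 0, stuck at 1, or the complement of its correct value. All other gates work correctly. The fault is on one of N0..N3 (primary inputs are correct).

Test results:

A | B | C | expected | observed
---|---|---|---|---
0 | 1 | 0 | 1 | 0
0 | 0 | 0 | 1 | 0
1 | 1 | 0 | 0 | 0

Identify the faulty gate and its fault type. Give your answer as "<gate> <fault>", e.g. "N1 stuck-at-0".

Fault-free values for test 1 (A=0, B=1, C=0): N0=0, N1=1, N2=0, N3=1, giving Y=1. Observed 0.
Test 1: faults giving observed 0 are {N0 stuck-at-1, N0 inverted output, N1 stuck-at-0, N1 inverted output, N3 stuck-at-0, N3 inverted output}.
Test 2 (A=0, B=0, C=0): fault-free N0=0, N1=1, N2=1, N3=1 → 1; observed 0. Eliminates N0 stuck-at-1, N0 inverted output, N1 stuck-at-0, N1 inverted output.
Test 3 (A=1, B=1, C=0): fault-free N0=1, N1=0, N2=0, N3=0 → 0; observed 0. Eliminates N3 inverted output.
Only N3 stuck-at-0 is consistent with every test.

N3 stuck-at-0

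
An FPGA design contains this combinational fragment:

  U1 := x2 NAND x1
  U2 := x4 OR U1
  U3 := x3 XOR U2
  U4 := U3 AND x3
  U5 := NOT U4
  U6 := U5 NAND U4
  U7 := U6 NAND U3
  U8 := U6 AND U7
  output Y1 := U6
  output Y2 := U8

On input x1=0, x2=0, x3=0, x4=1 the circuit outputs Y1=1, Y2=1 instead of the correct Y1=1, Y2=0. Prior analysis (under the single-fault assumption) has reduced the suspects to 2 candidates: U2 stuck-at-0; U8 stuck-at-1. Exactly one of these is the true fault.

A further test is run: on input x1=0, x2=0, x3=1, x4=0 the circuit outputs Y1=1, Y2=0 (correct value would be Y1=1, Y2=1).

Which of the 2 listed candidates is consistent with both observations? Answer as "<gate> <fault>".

Evaluate each candidate on input x1=0, x2=0, x3=1, x4=0:
  U2 stuck-at-0: U1=1, U2=0 [stuck-at-0], U3=1, U4=1, U5=0, U6=1, U7=0, U8=0 → Y1=1, Y2=0 — matches
  U8 stuck-at-1: U1=1, U2=1, U3=0, U4=0, U5=1, U6=1, U7=1, U8=1 [stuck-at-1] → Y1=1, Y2=1 — eliminated
Only U2 stuck-at-0 reproduces the observed Y1=1, Y2=0.

U2 stuck-at-0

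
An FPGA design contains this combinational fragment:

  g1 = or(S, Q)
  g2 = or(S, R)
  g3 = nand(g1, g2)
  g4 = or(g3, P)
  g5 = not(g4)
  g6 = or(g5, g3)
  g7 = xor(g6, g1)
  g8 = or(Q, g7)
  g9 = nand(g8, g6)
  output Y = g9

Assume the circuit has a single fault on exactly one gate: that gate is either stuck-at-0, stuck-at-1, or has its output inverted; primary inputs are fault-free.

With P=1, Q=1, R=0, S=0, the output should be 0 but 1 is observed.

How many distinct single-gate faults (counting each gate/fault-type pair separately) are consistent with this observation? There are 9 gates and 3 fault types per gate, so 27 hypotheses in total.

Fault-free: g1=1, g2=0, g3=1, g4=1, g5=0, g6=1, g7=0, g8=1, g9=0 → 0. Observed 1.
  g1: none of the 3 fault types match ✗
  g2: stuck-at-1, inverted output ✓; others ✗
  g3: stuck-at-0, inverted output ✓; others ✗
  g4: none of the 3 fault types match ✗
  g5: none of the 3 fault types match ✗
  g6: stuck-at-0, inverted output ✓; others ✗
  g7: none of the 3 fault types match ✗
  g8: stuck-at-0, inverted output ✓; others ✗
  g9: stuck-at-1, inverted output ✓; others ✗
Consistent faults: {g2 stuck-at-1, g2 inverted output, g3 stuck-at-0, g3 inverted output, g6 stuck-at-0, g6 inverted output, g8 stuck-at-0, g8 inverted output, g9 stuck-at-1, g9 inverted output} — 10 in all.

10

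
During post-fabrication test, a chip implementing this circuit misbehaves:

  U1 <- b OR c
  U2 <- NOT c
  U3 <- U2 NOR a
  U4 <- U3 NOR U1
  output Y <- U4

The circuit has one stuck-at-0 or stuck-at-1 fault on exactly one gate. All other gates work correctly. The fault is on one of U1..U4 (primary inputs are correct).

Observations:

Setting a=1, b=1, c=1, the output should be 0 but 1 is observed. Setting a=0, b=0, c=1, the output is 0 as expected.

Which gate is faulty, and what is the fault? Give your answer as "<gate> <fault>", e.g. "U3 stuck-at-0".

U1 stuck-at-0

Fault-free values for test 1 (a=1, b=1, c=1): U1=1, U2=0, U3=0, U4=0, giving Y=0. Observed 1.
Test 1: faults giving observed 1 are {U1 stuck-at-0, U4 stuck-at-1}.
Test 2 (a=0, b=0, c=1): fault-free U1=1, U2=0, U3=1, U4=0 → 0; observed 0. Eliminates U4 stuck-at-1.
Only U1 stuck-at-0 is consistent with every test.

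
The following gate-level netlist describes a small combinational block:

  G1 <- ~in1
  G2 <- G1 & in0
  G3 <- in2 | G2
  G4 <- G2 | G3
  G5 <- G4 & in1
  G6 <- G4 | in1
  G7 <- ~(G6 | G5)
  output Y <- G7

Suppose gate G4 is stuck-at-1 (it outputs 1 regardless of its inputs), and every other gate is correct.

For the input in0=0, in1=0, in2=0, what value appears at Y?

Propagate with G4 forced: G1=1, G2=0, G3=0, G4=1 [stuck-at-1], G5=0, G6=1, G7=0.
So Y = 0. (Without the fault it would be 1.)

0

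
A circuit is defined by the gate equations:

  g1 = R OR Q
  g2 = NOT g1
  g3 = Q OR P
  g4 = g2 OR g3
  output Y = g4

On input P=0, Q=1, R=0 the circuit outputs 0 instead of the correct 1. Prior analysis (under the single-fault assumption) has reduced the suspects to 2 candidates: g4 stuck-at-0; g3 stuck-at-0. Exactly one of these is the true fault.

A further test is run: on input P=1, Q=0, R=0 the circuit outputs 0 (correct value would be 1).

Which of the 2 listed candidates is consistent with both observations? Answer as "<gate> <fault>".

Evaluate each candidate on input P=1, Q=0, R=0:
  g4 stuck-at-0: g1=0, g2=1, g3=1, g4=0 [stuck-at-0] → 0 — matches
  g3 stuck-at-0: g1=0, g2=1, g3=0 [stuck-at-0], g4=1 → 1 — eliminated
Only g4 stuck-at-0 reproduces the observed 0.

g4 stuck-at-0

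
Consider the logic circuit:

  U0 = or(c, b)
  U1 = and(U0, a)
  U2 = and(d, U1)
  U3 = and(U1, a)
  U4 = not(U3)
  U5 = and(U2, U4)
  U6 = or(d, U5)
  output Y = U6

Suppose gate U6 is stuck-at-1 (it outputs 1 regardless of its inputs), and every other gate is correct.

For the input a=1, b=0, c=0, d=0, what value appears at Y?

Propagate with U6 forced: U0=0, U1=0, U2=0, U3=0, U4=1, U5=0, U6=1 [stuck-at-1].
So Y = 1. (Without the fault it would be 0.)

1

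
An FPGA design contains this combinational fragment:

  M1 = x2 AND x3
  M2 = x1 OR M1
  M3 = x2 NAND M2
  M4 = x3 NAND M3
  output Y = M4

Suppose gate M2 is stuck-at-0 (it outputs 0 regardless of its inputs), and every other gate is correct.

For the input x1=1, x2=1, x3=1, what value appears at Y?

0

Propagate with M2 forced: M1=1, M2=0 [stuck-at-0], M3=1, M4=0.
So Y = 0. (Without the fault it would be 1.)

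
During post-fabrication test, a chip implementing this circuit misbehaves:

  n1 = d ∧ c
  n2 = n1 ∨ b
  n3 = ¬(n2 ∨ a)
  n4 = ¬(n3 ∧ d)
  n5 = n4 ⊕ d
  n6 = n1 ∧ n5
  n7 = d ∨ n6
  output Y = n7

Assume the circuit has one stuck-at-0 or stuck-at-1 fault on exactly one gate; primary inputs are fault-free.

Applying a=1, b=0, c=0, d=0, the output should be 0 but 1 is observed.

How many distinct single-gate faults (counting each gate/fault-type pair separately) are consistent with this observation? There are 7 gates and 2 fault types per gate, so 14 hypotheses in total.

Fault-free: n1=0, n2=0, n3=0, n4=1, n5=1, n6=0, n7=0 → 0. Observed 1.
  n1 stuck-at-0: output 0 ✗
  n1 stuck-at-1: output 1 ✓
  n2 stuck-at-0: output 0 ✗
  n2 stuck-at-1: output 0 ✗
  n3 stuck-at-0: output 0 ✗
  n3 stuck-at-1: output 0 ✗
  n4 stuck-at-0: output 0 ✗
  n4 stuck-at-1: output 0 ✗
  n5 stuck-at-0: output 0 ✗
  n5 stuck-at-1: output 0 ✗
  n6 stuck-at-0: output 0 ✗
  n6 stuck-at-1: output 1 ✓
  n7 stuck-at-0: output 0 ✗
  n7 stuck-at-1: output 1 ✓
Consistent faults: {n1 stuck-at-1, n6 stuck-at-1, n7 stuck-at-1} — 3 in all.

3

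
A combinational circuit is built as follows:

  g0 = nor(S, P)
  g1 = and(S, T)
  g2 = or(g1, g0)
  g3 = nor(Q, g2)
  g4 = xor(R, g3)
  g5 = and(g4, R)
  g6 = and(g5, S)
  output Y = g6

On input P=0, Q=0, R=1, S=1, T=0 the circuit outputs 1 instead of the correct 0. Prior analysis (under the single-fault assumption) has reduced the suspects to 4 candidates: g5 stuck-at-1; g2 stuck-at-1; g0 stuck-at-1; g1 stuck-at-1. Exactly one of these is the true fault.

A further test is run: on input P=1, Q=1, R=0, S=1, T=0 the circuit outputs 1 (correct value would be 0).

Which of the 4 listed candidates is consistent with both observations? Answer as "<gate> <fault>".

g5 stuck-at-1

Evaluate each candidate on input P=1, Q=1, R=0, S=1, T=0:
  g5 stuck-at-1: g0=0, g1=0, g2=0, g3=0, g4=0, g5=1 [stuck-at-1], g6=1 → 1 — matches
  g2 stuck-at-1: g0=0, g1=0, g2=1 [stuck-at-1], g3=0, g4=0, g5=0, g6=0 → 0 — eliminated
  g0 stuck-at-1: g0=1 [stuck-at-1], g1=0, g2=1, g3=0, g4=0, g5=0, g6=0 → 0 — eliminated
  g1 stuck-at-1: g0=0, g1=1 [stuck-at-1], g2=1, g3=0, g4=0, g5=0, g6=0 → 0 — eliminated
Only g5 stuck-at-1 reproduces the observed 1.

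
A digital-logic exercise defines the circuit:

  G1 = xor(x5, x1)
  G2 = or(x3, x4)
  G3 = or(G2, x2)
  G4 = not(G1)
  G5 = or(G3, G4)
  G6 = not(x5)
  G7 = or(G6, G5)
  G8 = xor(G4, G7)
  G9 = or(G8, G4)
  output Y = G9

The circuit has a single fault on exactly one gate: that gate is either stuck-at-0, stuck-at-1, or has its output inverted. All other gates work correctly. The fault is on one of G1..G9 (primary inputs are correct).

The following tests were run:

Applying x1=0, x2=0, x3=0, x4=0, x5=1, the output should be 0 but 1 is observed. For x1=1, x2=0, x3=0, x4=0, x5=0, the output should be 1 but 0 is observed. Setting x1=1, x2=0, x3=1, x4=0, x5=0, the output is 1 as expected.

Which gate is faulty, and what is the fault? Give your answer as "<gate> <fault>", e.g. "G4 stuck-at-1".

Fault-free values for test 1 (x1=0, x2=0, x3=0, x4=0, x5=1): G1=1, G2=0, G3=0, G4=0, G5=0, G6=0, G7=0, G8=0, G9=0, giving Y=0. Observed 1.
Test 1: faults giving observed 1 are {G1 stuck-at-0, G1 inverted output, G2 stuck-at-1, G2 inverted output, G3 stuck-at-1, G3 inverted output, G4 stuck-at-1, G4 inverted output, G5 stuck-at-1, G5 inverted output, G6 stuck-at-1, G6 inverted output, G7 stuck-at-1, G7 inverted output, G8 stuck-at-1, G8 inverted output, G9 stuck-at-1, G9 inverted output}.
Test 2 (x1=1, x2=0, x3=0, x4=0, x5=0): fault-free G1=1, G2=0, G3=0, G4=0, G5=0, G6=1, G7=1, G8=1, G9=1 → 1; observed 0. Eliminates G1 stuck-at-0, G1 inverted output, G2 stuck-at-1, G2 inverted output, G3 stuck-at-1, G3 inverted output, G4 stuck-at-1, G4 inverted output, G5 stuck-at-1, G5 inverted output, G6 stuck-at-1, G7 stuck-at-1, G8 stuck-at-1, G9 stuck-at-1.
Test 3 (x1=1, x2=0, x3=1, x4=0, x5=0): fault-free G1=1, G2=1, G3=1, G4=0, G5=1, G6=1, G7=1, G8=1, G9=1 → 1; observed 1. Eliminates G7 inverted output, G8 inverted output, G9 inverted output.
Only G6 inverted output is consistent with every test.

G6 inverted output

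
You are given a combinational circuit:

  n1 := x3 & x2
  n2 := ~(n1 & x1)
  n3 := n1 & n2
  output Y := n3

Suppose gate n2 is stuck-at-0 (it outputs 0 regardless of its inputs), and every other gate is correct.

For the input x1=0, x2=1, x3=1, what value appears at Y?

0

Propagate with n2 forced: n1=1, n2=0 [stuck-at-0], n3=0.
So Y = 0. (Without the fault it would be 1.)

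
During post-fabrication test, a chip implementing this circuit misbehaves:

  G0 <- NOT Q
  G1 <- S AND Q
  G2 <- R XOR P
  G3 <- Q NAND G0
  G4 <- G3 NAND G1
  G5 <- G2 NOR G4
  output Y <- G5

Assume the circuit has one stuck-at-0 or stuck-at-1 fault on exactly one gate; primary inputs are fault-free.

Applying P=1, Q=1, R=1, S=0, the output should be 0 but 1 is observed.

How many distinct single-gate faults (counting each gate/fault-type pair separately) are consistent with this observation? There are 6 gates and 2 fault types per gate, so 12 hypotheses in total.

Fault-free: G0=0, G1=0, G2=0, G3=1, G4=1, G5=0 → 0. Observed 1.
  G0 stuck-at-0: output 0 ✗
  G0 stuck-at-1: output 0 ✗
  G1 stuck-at-0: output 0 ✗
  G1 stuck-at-1: output 1 ✓
  G2 stuck-at-0: output 0 ✗
  G2 stuck-at-1: output 0 ✗
  G3 stuck-at-0: output 0 ✗
  G3 stuck-at-1: output 0 ✗
  G4 stuck-at-0: output 1 ✓
  G4 stuck-at-1: output 0 ✗
  G5 stuck-at-0: output 0 ✗
  G5 stuck-at-1: output 1 ✓
Consistent faults: {G1 stuck-at-1, G4 stuck-at-0, G5 stuck-at-1} — 3 in all.

3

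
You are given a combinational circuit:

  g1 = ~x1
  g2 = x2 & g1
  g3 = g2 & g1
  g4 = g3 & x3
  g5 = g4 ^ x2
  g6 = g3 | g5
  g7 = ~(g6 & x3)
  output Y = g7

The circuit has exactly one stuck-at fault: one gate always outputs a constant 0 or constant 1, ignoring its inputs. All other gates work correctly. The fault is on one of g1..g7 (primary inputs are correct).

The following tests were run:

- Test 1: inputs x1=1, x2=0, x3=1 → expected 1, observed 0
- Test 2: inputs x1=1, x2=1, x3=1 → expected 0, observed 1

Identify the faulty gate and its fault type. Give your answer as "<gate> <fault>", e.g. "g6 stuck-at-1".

Fault-free values for test 1 (x1=1, x2=0, x3=1): g1=0, g2=0, g3=0, g4=0, g5=0, g6=0, g7=1, giving Y=1. Observed 0.
Test 1: faults giving observed 0 are {g3 stuck-at-1, g4 stuck-at-1, g5 stuck-at-1, g6 stuck-at-1, g7 stuck-at-0}.
Test 2 (x1=1, x2=1, x3=1): fault-free g1=0, g2=0, g3=0, g4=0, g5=1, g6=1, g7=0 → 0; observed 1. Eliminates g3 stuck-at-1, g5 stuck-at-1, g6 stuck-at-1, g7 stuck-at-0.
Only g4 stuck-at-1 is consistent with every test.

g4 stuck-at-1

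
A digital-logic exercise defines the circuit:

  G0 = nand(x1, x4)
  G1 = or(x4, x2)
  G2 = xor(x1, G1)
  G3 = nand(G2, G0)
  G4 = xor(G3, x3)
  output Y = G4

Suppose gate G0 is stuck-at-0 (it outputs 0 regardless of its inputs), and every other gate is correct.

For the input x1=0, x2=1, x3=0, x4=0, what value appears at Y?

1

Propagate with G0 forced: G0=0 [stuck-at-0], G1=1, G2=1, G3=1, G4=1.
So Y = 1. (Without the fault it would be 0.)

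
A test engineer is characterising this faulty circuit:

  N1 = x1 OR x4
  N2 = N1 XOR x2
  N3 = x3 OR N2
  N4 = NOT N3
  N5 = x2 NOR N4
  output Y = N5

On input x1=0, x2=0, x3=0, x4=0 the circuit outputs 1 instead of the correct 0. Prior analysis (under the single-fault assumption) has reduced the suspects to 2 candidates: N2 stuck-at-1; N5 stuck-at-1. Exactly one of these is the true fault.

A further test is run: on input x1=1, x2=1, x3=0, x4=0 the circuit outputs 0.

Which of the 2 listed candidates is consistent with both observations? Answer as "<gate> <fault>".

Evaluate each candidate on input x1=1, x2=1, x3=0, x4=0:
  N2 stuck-at-1: N1=1, N2=1 [stuck-at-1], N3=1, N4=0, N5=0 → 0 — matches
  N5 stuck-at-1: N1=1, N2=0, N3=0, N4=1, N5=1 [stuck-at-1] → 1 — eliminated
Only N2 stuck-at-1 reproduces the observed 0.

N2 stuck-at-1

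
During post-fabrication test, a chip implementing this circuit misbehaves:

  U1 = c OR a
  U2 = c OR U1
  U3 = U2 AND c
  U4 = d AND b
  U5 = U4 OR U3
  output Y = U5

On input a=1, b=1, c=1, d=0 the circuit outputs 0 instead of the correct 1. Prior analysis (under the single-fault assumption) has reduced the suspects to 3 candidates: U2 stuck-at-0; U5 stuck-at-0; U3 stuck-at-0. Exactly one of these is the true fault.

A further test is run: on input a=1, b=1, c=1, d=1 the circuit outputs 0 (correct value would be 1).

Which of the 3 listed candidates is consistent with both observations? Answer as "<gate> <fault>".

Evaluate each candidate on input a=1, b=1, c=1, d=1:
  U2 stuck-at-0: U1=1, U2=0 [stuck-at-0], U3=0, U4=1, U5=1 → 1 — eliminated
  U5 stuck-at-0: U1=1, U2=1, U3=1, U4=1, U5=0 [stuck-at-0] → 0 — matches
  U3 stuck-at-0: U1=1, U2=1, U3=0 [stuck-at-0], U4=1, U5=1 → 1 — eliminated
Only U5 stuck-at-0 reproduces the observed 0.

U5 stuck-at-0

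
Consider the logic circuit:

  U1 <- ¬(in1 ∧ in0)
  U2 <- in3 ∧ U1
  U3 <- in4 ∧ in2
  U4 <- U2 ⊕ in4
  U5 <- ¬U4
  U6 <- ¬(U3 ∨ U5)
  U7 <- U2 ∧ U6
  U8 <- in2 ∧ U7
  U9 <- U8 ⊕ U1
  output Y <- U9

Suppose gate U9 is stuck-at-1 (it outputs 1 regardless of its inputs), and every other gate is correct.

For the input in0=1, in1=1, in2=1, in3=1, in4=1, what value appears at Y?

1

Propagate with U9 forced: U1=0, U2=0, U3=1, U4=1, U5=0, U6=0, U7=0, U8=0, U9=1 [stuck-at-1].
So Y = 1. (Without the fault it would be 0.)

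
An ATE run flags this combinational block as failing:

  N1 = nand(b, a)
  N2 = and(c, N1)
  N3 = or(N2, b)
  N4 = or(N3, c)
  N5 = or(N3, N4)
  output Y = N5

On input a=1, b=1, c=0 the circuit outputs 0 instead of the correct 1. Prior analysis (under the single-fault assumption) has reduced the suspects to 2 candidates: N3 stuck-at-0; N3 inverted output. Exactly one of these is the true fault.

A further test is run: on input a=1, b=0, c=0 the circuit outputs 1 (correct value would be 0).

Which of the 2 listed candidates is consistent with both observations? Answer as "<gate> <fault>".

N3 inverted output

Evaluate each candidate on input a=1, b=0, c=0:
  N3 stuck-at-0: N1=1, N2=0, N3=0 [stuck-at-0], N4=0, N5=0 → 0 — eliminated
  N3 inverted output: N1=1, N2=0, N3=1 [inverted output], N4=1, N5=1 → 1 — matches
Only N3 inverted output reproduces the observed 1.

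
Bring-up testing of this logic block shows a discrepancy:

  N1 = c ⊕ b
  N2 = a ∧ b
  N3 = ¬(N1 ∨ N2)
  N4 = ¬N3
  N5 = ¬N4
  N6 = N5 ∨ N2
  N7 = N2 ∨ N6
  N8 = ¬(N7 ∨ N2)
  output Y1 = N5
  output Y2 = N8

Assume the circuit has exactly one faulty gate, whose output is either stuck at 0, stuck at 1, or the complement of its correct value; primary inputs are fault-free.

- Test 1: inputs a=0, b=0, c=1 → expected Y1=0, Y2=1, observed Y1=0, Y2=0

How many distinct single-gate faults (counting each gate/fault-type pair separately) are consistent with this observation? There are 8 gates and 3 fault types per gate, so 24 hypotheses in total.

8

Fault-free: N1=1, N2=0, N3=0, N4=1, N5=0, N6=0, N7=0, N8=1 → Y1=0, Y2=1. Observed Y1=0, Y2=0.
  N1: none of the 3 fault types match ✗
  N2: stuck-at-1, inverted output ✓; others ✗
  N3: none of the 3 fault types match ✗
  N4: none of the 3 fault types match ✗
  N5: none of the 3 fault types match ✗
  N6: stuck-at-1, inverted output ✓; others ✗
  N7: stuck-at-1, inverted output ✓; others ✗
  N8: stuck-at-0, inverted output ✓; others ✗
Consistent faults: {N2 stuck-at-1, N2 inverted output, N6 stuck-at-1, N6 inverted output, N7 stuck-at-1, N7 inverted output, N8 stuck-at-0, N8 inverted output} — 8 in all.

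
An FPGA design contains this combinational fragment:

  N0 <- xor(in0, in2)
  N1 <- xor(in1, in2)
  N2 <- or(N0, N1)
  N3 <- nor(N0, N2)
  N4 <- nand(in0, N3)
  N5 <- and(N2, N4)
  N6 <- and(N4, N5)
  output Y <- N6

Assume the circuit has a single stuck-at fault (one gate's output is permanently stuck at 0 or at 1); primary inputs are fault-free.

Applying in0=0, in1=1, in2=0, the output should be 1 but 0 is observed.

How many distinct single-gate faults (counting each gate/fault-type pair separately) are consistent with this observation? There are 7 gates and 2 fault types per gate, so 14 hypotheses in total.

Fault-free: N0=0, N1=1, N2=1, N3=0, N4=1, N5=1, N6=1 → 1. Observed 0.
  N0 stuck-at-0: output 1 ✗
  N0 stuck-at-1: output 1 ✗
  N1 stuck-at-0: output 0 ✓
  N1 stuck-at-1: output 1 ✗
  N2 stuck-at-0: output 0 ✓
  N2 stuck-at-1: output 1 ✗
  N3 stuck-at-0: output 1 ✗
  N3 stuck-at-1: output 1 ✗
  N4 stuck-at-0: output 0 ✓
  N4 stuck-at-1: output 1 ✗
  N5 stuck-at-0: output 0 ✓
  N5 stuck-at-1: output 1 ✗
  N6 stuck-at-0: output 0 ✓
  N6 stuck-at-1: output 1 ✗
Consistent faults: {N1 stuck-at-0, N2 stuck-at-0, N4 stuck-at-0, N5 stuck-at-0, N6 stuck-at-0} — 5 in all.

5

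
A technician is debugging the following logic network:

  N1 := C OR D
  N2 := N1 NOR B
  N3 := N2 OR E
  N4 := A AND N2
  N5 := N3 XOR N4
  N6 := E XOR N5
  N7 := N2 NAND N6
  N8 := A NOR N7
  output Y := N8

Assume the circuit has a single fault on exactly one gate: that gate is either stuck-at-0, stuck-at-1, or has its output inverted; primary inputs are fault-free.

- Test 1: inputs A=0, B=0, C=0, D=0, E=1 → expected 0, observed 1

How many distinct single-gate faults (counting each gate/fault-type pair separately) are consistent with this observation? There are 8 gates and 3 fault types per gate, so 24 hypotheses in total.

Fault-free: N1=0, N2=1, N3=1, N4=0, N5=1, N6=0, N7=1, N8=0 → 0. Observed 1.
  N1: none of the 3 fault types match ✗
  N2: none of the 3 fault types match ✗
  N3: stuck-at-0, inverted output ✓; others ✗
  N4: stuck-at-1, inverted output ✓; others ✗
  N5: stuck-at-0, inverted output ✓; others ✗
  N6: stuck-at-1, inverted output ✓; others ✗
  N7: stuck-at-0, inverted output ✓; others ✗
  N8: stuck-at-1, inverted output ✓; others ✗
Consistent faults: {N3 stuck-at-0, N3 inverted output, N4 stuck-at-1, N4 inverted output, N5 stuck-at-0, N5 inverted output, N6 stuck-at-1, N6 inverted output, N7 stuck-at-0, N7 inverted output, N8 stuck-at-1, N8 inverted output} — 12 in all.

12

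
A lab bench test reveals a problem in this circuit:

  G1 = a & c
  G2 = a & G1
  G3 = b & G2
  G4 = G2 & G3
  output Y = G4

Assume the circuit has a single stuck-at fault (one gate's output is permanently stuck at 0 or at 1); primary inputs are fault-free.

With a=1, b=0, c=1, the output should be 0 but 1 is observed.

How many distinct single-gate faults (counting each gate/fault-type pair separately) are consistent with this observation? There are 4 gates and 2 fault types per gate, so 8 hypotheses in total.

Fault-free: G1=1, G2=1, G3=0, G4=0 → 0. Observed 1.
  G1 stuck-at-0: output 0 ✗
  G1 stuck-at-1: output 0 ✗
  G2 stuck-at-0: output 0 ✗
  G2 stuck-at-1: output 0 ✗
  G3 stuck-at-0: output 0 ✗
  G3 stuck-at-1: output 1 ✓
  G4 stuck-at-0: output 0 ✗
  G4 stuck-at-1: output 1 ✓
Consistent faults: {G3 stuck-at-1, G4 stuck-at-1} — 2 in all.

2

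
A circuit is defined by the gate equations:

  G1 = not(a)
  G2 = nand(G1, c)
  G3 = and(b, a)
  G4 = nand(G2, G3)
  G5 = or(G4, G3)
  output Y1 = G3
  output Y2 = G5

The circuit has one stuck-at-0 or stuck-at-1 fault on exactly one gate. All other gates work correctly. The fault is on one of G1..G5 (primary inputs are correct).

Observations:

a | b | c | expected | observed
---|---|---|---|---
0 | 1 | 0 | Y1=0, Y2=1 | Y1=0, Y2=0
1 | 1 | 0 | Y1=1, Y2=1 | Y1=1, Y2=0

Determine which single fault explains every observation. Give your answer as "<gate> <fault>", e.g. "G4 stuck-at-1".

G5 stuck-at-0

Fault-free values for test 1 (a=0, b=1, c=0): G1=1, G2=1, G3=0, G4=1, G5=1, giving Y1=0, Y2=1. Observed Y1=0, Y2=0.
Test 1: faults giving observed Y1=0, Y2=0 are {G4 stuck-at-0, G5 stuck-at-0}.
Test 2 (a=1, b=1, c=0): fault-free G1=0, G2=1, G3=1, G4=0, G5=1 → Y1=1, Y2=1; observed Y1=1, Y2=0. Eliminates G4 stuck-at-0.
Only G5 stuck-at-0 is consistent with every test.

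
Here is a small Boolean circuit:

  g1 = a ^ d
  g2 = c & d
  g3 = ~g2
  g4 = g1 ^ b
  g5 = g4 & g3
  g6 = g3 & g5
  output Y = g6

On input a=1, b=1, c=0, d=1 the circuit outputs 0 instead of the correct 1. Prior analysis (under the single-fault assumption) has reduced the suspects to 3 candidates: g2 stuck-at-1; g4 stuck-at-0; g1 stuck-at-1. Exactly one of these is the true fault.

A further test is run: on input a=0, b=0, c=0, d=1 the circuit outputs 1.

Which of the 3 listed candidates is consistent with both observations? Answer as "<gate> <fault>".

Evaluate each candidate on input a=0, b=0, c=0, d=1:
  g2 stuck-at-1: g1=1, g2=1 [stuck-at-1], g3=0, g4=1, g5=0, g6=0 → 0 — eliminated
  g4 stuck-at-0: g1=1, g2=0, g3=1, g4=0 [stuck-at-0], g5=0, g6=0 → 0 — eliminated
  g1 stuck-at-1: g1=1 [stuck-at-1], g2=0, g3=1, g4=1, g5=1, g6=1 → 1 — matches
Only g1 stuck-at-1 reproduces the observed 1.

g1 stuck-at-1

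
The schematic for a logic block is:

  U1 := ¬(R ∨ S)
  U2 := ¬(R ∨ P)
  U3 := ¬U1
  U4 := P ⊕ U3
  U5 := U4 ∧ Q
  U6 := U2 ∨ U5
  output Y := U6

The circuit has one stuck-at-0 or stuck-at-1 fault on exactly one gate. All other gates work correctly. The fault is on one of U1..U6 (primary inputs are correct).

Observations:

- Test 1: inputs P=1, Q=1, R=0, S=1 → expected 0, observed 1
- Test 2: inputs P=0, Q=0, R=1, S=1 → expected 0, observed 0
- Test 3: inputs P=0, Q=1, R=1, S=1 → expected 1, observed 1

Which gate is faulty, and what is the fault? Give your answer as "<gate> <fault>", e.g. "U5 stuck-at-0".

Fault-free values for test 1 (P=1, Q=1, R=0, S=1): U1=0, U2=0, U3=1, U4=0, U5=0, U6=0, giving Y=0. Observed 1.
Test 1: faults giving observed 1 are {U1 stuck-at-1, U2 stuck-at-1, U3 stuck-at-0, U4 stuck-at-1, U5 stuck-at-1, U6 stuck-at-1}.
Test 2 (P=0, Q=0, R=1, S=1): fault-free U1=0, U2=0, U3=1, U4=1, U5=0, U6=0 → 0; observed 0. Eliminates U2 stuck-at-1, U5 stuck-at-1, U6 stuck-at-1.
Test 3 (P=0, Q=1, R=1, S=1): fault-free U1=0, U2=0, U3=1, U4=1, U5=1, U6=1 → 1; observed 1. Eliminates U1 stuck-at-1, U3 stuck-at-0.
Only U4 stuck-at-1 is consistent with every test.

U4 stuck-at-1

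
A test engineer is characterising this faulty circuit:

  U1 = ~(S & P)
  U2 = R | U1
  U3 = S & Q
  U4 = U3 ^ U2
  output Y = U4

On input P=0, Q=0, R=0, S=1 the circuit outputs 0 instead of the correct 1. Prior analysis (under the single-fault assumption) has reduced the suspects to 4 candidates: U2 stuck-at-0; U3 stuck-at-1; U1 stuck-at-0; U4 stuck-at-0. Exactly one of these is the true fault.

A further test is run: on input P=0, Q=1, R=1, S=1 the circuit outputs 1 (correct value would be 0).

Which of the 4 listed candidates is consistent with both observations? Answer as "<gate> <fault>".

Evaluate each candidate on input P=0, Q=1, R=1, S=1:
  U2 stuck-at-0: U1=1, U2=0 [stuck-at-0], U3=1, U4=1 → 1 — matches
  U3 stuck-at-1: U1=1, U2=1, U3=1 [stuck-at-1], U4=0 → 0 — eliminated
  U1 stuck-at-0: U1=0 [stuck-at-0], U2=1, U3=1, U4=0 → 0 — eliminated
  U4 stuck-at-0: U1=1, U2=1, U3=1, U4=0 [stuck-at-0] → 0 — eliminated
Only U2 stuck-at-0 reproduces the observed 1.

U2 stuck-at-0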